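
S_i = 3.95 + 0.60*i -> [3.95, 4.55, 5.15, 5.75, 6.35]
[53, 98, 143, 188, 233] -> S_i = 53 + 45*i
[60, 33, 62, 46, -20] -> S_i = Random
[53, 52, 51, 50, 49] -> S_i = 53 + -1*i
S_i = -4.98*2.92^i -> [-4.98, -14.54, -42.46, -123.99, -362.04]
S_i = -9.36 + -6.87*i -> [-9.36, -16.23, -23.1, -29.97, -36.84]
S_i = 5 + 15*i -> [5, 20, 35, 50, 65]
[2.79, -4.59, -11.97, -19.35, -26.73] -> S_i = 2.79 + -7.38*i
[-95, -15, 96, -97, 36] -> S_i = Random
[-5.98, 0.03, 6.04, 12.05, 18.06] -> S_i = -5.98 + 6.01*i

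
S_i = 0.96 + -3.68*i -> [0.96, -2.72, -6.4, -10.08, -13.76]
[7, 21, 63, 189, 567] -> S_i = 7*3^i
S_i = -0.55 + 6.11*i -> [-0.55, 5.56, 11.67, 17.78, 23.89]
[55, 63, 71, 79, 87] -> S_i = 55 + 8*i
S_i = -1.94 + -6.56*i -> [-1.94, -8.5, -15.06, -21.62, -28.18]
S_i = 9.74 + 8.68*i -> [9.74, 18.42, 27.1, 35.78, 44.46]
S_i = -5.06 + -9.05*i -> [-5.06, -14.11, -23.16, -32.21, -41.26]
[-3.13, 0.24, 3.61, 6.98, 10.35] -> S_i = -3.13 + 3.37*i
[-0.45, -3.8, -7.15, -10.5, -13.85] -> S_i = -0.45 + -3.35*i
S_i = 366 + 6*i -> [366, 372, 378, 384, 390]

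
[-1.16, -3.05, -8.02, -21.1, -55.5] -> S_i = -1.16*2.63^i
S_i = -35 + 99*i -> [-35, 64, 163, 262, 361]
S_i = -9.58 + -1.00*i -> [-9.58, -10.58, -11.58, -12.58, -13.58]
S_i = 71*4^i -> [71, 284, 1136, 4544, 18176]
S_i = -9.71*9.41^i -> [-9.71, -91.37, -859.8, -8090.74, -76133.84]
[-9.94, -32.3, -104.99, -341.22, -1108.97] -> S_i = -9.94*3.25^i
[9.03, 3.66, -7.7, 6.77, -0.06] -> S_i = Random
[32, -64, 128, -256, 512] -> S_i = 32*-2^i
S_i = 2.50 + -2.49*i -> [2.5, 0.01, -2.48, -4.97, -7.46]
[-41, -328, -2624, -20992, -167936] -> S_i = -41*8^i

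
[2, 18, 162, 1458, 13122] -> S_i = 2*9^i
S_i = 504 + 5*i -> [504, 509, 514, 519, 524]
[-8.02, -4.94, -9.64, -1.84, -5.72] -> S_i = Random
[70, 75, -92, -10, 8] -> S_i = Random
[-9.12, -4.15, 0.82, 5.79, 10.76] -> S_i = -9.12 + 4.97*i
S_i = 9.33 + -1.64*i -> [9.33, 7.69, 6.05, 4.41, 2.77]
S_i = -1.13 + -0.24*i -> [-1.13, -1.37, -1.61, -1.85, -2.09]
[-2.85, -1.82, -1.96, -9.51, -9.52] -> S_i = Random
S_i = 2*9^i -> [2, 18, 162, 1458, 13122]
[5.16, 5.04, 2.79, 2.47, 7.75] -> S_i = Random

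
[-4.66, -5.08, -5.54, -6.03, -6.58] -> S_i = -4.66*1.09^i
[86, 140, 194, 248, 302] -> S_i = 86 + 54*i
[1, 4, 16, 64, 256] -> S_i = 1*4^i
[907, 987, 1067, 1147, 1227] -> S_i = 907 + 80*i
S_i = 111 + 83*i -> [111, 194, 277, 360, 443]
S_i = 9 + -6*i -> [9, 3, -3, -9, -15]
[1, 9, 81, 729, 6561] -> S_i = 1*9^i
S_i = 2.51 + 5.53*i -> [2.51, 8.04, 13.57, 19.1, 24.63]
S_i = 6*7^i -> [6, 42, 294, 2058, 14406]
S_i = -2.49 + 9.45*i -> [-2.49, 6.96, 16.41, 25.86, 35.31]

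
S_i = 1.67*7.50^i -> [1.67, 12.52, 93.94, 704.53, 5283.98]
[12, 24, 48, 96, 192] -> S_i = 12*2^i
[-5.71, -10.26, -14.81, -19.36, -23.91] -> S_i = -5.71 + -4.55*i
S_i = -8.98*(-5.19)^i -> [-8.98, 46.61, -241.89, 1255.39, -6515.47]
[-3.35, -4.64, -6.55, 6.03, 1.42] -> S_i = Random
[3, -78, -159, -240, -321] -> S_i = 3 + -81*i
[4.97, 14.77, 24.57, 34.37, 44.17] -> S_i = 4.97 + 9.80*i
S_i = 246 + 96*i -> [246, 342, 438, 534, 630]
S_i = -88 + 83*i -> [-88, -5, 78, 161, 244]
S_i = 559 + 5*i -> [559, 564, 569, 574, 579]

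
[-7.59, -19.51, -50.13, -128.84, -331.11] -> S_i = -7.59*2.57^i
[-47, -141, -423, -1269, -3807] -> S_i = -47*3^i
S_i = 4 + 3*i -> [4, 7, 10, 13, 16]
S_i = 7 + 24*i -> [7, 31, 55, 79, 103]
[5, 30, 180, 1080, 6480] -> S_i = 5*6^i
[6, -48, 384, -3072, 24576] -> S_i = 6*-8^i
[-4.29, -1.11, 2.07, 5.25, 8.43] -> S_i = -4.29 + 3.18*i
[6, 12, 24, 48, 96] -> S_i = 6*2^i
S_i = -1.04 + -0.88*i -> [-1.04, -1.92, -2.8, -3.68, -4.56]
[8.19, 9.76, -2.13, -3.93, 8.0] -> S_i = Random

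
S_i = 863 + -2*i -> [863, 861, 859, 857, 855]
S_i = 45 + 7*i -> [45, 52, 59, 66, 73]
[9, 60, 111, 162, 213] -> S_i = 9 + 51*i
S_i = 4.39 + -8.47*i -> [4.39, -4.08, -12.55, -21.02, -29.49]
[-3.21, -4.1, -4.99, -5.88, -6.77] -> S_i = -3.21 + -0.89*i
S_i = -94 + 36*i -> [-94, -58, -22, 14, 50]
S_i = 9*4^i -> [9, 36, 144, 576, 2304]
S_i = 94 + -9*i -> [94, 85, 76, 67, 58]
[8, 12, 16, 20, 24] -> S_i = 8 + 4*i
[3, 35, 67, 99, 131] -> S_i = 3 + 32*i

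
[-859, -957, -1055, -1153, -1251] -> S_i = -859 + -98*i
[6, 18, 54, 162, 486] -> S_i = 6*3^i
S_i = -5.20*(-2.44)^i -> [-5.2, 12.69, -30.96, 75.54, -184.32]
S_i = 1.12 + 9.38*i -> [1.12, 10.5, 19.88, 29.26, 38.64]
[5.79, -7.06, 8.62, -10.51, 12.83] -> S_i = 5.79*(-1.22)^i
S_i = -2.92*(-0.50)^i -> [-2.92, 1.46, -0.73, 0.36, -0.18]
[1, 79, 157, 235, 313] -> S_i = 1 + 78*i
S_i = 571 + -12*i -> [571, 559, 547, 535, 523]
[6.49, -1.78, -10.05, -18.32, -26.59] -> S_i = 6.49 + -8.27*i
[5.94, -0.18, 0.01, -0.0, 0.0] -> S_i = 5.94*(-0.03)^i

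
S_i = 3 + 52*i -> [3, 55, 107, 159, 211]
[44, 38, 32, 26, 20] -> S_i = 44 + -6*i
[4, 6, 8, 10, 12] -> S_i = 4 + 2*i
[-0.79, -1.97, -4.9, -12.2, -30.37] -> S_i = -0.79*2.49^i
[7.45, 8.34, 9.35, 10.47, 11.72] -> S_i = 7.45*1.12^i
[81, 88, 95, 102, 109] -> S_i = 81 + 7*i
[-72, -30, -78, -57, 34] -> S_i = Random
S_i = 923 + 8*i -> [923, 931, 939, 947, 955]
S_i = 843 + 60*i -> [843, 903, 963, 1023, 1083]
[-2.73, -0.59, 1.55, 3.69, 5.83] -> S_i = -2.73 + 2.14*i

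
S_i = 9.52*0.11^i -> [9.52, 1.05, 0.12, 0.01, 0.0]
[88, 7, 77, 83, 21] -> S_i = Random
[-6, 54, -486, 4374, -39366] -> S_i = -6*-9^i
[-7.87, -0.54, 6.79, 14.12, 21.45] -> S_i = -7.87 + 7.33*i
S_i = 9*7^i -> [9, 63, 441, 3087, 21609]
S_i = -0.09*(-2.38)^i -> [-0.09, 0.21, -0.51, 1.21, -2.89]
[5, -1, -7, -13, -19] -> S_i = 5 + -6*i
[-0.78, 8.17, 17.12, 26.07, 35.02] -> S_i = -0.78 + 8.95*i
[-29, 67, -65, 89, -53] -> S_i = Random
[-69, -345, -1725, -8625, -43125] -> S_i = -69*5^i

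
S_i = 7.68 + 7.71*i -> [7.68, 15.39, 23.1, 30.81, 38.52]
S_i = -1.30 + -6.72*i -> [-1.3, -8.02, -14.74, -21.46, -28.18]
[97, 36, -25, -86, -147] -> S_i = 97 + -61*i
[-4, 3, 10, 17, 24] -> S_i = -4 + 7*i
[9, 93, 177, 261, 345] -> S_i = 9 + 84*i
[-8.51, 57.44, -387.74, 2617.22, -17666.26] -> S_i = -8.51*(-6.75)^i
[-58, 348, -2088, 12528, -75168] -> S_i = -58*-6^i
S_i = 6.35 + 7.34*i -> [6.35, 13.69, 21.03, 28.37, 35.71]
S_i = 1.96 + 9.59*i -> [1.96, 11.55, 21.14, 30.73, 40.32]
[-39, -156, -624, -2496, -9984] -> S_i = -39*4^i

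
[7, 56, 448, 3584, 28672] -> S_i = 7*8^i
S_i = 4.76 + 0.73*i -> [4.76, 5.49, 6.22, 6.95, 7.68]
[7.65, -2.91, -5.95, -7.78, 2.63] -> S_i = Random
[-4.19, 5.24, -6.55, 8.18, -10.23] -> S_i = -4.19*(-1.25)^i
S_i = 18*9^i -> [18, 162, 1458, 13122, 118098]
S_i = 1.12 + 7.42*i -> [1.12, 8.54, 15.96, 23.38, 30.8]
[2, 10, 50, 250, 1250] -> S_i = 2*5^i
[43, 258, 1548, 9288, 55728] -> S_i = 43*6^i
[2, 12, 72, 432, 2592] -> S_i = 2*6^i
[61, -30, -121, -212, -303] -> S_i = 61 + -91*i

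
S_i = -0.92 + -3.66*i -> [-0.92, -4.58, -8.24, -11.9, -15.56]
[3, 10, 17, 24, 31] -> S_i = 3 + 7*i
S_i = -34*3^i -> [-34, -102, -306, -918, -2754]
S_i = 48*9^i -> [48, 432, 3888, 34992, 314928]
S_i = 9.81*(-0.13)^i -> [9.81, -1.28, 0.17, -0.02, 0.0]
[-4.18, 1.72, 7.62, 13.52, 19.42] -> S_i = -4.18 + 5.90*i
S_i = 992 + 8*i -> [992, 1000, 1008, 1016, 1024]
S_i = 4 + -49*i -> [4, -45, -94, -143, -192]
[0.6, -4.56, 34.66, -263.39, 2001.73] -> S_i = 0.60*(-7.60)^i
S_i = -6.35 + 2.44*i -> [-6.35, -3.91, -1.47, 0.97, 3.41]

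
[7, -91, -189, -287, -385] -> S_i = 7 + -98*i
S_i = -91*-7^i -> [-91, 637, -4459, 31213, -218491]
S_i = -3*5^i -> [-3, -15, -75, -375, -1875]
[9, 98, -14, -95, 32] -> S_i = Random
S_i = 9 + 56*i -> [9, 65, 121, 177, 233]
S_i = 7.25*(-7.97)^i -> [7.25, -57.78, 460.53, -3670.4, 29253.06]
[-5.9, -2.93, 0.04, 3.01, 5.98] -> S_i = -5.90 + 2.97*i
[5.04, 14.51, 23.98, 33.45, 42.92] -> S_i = 5.04 + 9.47*i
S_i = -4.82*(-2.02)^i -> [-4.82, 9.74, -19.67, 39.73, -80.25]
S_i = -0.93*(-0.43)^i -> [-0.93, 0.4, -0.17, 0.07, -0.03]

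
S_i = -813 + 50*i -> [-813, -763, -713, -663, -613]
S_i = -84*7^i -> [-84, -588, -4116, -28812, -201684]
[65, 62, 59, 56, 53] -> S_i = 65 + -3*i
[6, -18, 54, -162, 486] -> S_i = 6*-3^i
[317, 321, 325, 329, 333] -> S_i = 317 + 4*i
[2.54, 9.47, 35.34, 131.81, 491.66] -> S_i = 2.54*3.73^i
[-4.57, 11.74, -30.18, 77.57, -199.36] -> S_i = -4.57*(-2.57)^i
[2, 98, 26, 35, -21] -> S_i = Random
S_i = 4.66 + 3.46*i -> [4.66, 8.12, 11.58, 15.04, 18.5]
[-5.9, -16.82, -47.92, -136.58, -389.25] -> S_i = -5.90*2.85^i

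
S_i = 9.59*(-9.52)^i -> [9.59, -91.3, 869.15, -8274.27, 78771.01]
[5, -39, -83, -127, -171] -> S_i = 5 + -44*i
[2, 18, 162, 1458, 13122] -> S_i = 2*9^i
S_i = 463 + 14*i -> [463, 477, 491, 505, 519]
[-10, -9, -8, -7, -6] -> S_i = -10 + 1*i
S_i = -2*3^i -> [-2, -6, -18, -54, -162]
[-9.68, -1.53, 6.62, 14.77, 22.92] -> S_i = -9.68 + 8.15*i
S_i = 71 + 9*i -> [71, 80, 89, 98, 107]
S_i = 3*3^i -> [3, 9, 27, 81, 243]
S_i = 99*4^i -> [99, 396, 1584, 6336, 25344]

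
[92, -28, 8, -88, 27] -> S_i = Random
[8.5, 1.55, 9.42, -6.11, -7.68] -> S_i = Random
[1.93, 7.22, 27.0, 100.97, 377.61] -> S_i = 1.93*3.74^i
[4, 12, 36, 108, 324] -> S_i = 4*3^i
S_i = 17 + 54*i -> [17, 71, 125, 179, 233]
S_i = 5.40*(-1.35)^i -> [5.4, -7.29, 9.84, -13.29, 17.94]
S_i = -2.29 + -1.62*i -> [-2.29, -3.91, -5.53, -7.15, -8.77]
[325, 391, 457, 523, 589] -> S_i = 325 + 66*i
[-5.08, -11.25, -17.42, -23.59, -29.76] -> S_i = -5.08 + -6.17*i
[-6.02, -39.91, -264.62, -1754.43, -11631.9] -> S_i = -6.02*6.63^i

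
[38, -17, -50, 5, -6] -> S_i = Random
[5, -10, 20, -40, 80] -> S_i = 5*-2^i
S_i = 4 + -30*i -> [4, -26, -56, -86, -116]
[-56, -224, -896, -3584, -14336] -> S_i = -56*4^i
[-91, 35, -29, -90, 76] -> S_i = Random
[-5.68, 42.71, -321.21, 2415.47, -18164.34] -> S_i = -5.68*(-7.52)^i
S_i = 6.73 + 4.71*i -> [6.73, 11.44, 16.15, 20.86, 25.57]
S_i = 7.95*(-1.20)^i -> [7.95, -9.54, 11.45, -13.74, 16.49]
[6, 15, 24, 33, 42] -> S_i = 6 + 9*i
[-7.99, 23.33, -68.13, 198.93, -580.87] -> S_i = -7.99*(-2.92)^i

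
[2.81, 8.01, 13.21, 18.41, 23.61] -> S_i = 2.81 + 5.20*i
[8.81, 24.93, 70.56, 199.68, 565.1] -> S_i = 8.81*2.83^i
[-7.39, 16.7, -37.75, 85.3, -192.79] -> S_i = -7.39*(-2.26)^i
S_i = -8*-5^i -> [-8, 40, -200, 1000, -5000]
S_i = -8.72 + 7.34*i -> [-8.72, -1.38, 5.96, 13.3, 20.64]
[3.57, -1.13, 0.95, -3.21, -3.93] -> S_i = Random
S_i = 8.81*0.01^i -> [8.81, 0.09, 0.0, 0.0, 0.0]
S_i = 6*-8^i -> [6, -48, 384, -3072, 24576]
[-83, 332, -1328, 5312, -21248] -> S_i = -83*-4^i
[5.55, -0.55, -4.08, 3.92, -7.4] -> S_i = Random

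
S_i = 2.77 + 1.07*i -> [2.77, 3.84, 4.91, 5.98, 7.05]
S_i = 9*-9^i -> [9, -81, 729, -6561, 59049]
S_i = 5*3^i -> [5, 15, 45, 135, 405]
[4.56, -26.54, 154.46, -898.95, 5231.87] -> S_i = 4.56*(-5.82)^i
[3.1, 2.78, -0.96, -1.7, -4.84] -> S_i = Random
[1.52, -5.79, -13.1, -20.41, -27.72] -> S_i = 1.52 + -7.31*i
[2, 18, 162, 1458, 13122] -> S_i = 2*9^i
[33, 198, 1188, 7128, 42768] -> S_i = 33*6^i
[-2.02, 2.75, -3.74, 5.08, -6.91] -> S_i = -2.02*(-1.36)^i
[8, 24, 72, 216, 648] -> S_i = 8*3^i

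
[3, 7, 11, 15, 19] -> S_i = 3 + 4*i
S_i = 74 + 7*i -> [74, 81, 88, 95, 102]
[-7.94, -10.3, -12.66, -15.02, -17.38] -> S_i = -7.94 + -2.36*i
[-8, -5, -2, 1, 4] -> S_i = -8 + 3*i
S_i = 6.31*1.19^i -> [6.31, 7.51, 8.94, 10.63, 12.65]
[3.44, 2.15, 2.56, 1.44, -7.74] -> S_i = Random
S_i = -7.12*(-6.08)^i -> [-7.12, 43.29, -263.2, 1600.26, -9729.58]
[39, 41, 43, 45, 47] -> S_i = 39 + 2*i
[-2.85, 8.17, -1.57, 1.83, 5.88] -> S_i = Random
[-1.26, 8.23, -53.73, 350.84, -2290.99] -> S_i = -1.26*(-6.53)^i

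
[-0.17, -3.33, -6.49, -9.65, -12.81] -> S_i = -0.17 + -3.16*i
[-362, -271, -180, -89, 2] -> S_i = -362 + 91*i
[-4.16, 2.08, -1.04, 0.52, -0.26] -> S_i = -4.16*(-0.50)^i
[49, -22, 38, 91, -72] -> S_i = Random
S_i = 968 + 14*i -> [968, 982, 996, 1010, 1024]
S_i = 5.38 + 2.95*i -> [5.38, 8.33, 11.28, 14.23, 17.18]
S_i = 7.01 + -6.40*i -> [7.01, 0.61, -5.79, -12.19, -18.59]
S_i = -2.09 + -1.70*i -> [-2.09, -3.79, -5.49, -7.19, -8.89]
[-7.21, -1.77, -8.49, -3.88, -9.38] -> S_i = Random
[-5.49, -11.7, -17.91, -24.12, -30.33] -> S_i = -5.49 + -6.21*i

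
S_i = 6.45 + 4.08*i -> [6.45, 10.53, 14.61, 18.69, 22.77]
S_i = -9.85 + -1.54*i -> [-9.85, -11.39, -12.93, -14.47, -16.01]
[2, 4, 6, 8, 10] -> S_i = 2 + 2*i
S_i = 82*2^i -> [82, 164, 328, 656, 1312]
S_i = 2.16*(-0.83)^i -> [2.16, -1.79, 1.49, -1.24, 1.03]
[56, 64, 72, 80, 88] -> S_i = 56 + 8*i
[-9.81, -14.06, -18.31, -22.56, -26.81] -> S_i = -9.81 + -4.25*i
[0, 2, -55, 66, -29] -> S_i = Random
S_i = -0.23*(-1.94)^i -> [-0.23, 0.45, -0.87, 1.68, -3.26]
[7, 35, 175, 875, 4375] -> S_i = 7*5^i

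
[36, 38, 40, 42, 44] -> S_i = 36 + 2*i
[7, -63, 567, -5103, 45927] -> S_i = 7*-9^i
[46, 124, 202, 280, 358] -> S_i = 46 + 78*i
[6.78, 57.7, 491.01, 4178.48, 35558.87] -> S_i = 6.78*8.51^i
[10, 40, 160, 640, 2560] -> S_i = 10*4^i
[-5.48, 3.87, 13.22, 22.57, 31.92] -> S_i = -5.48 + 9.35*i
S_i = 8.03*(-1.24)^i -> [8.03, -9.96, 12.35, -15.31, 18.98]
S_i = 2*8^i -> [2, 16, 128, 1024, 8192]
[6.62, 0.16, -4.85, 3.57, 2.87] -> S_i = Random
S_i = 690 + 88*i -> [690, 778, 866, 954, 1042]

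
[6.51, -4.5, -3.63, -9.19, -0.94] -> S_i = Random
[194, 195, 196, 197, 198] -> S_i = 194 + 1*i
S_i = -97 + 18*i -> [-97, -79, -61, -43, -25]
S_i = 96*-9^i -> [96, -864, 7776, -69984, 629856]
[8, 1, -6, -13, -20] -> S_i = 8 + -7*i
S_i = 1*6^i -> [1, 6, 36, 216, 1296]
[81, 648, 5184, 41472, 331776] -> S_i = 81*8^i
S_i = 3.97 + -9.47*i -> [3.97, -5.5, -14.97, -24.44, -33.91]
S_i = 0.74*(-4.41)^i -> [0.74, -3.26, 14.39, -63.47, 279.89]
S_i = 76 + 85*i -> [76, 161, 246, 331, 416]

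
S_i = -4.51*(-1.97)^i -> [-4.51, 8.88, -17.5, 34.48, -67.93]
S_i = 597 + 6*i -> [597, 603, 609, 615, 621]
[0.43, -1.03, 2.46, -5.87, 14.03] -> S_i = 0.43*(-2.39)^i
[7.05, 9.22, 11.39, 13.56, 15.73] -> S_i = 7.05 + 2.17*i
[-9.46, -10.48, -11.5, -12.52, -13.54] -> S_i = -9.46 + -1.02*i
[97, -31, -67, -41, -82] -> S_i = Random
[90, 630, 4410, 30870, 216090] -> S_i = 90*7^i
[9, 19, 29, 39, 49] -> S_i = 9 + 10*i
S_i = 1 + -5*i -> [1, -4, -9, -14, -19]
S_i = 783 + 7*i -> [783, 790, 797, 804, 811]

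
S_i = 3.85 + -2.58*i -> [3.85, 1.27, -1.31, -3.89, -6.47]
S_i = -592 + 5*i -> [-592, -587, -582, -577, -572]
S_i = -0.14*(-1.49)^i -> [-0.14, 0.21, -0.31, 0.46, -0.69]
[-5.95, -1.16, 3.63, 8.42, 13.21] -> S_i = -5.95 + 4.79*i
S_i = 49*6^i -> [49, 294, 1764, 10584, 63504]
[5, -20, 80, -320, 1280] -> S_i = 5*-4^i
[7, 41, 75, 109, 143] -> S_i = 7 + 34*i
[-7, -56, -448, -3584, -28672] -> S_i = -7*8^i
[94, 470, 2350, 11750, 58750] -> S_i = 94*5^i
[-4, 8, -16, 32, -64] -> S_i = -4*-2^i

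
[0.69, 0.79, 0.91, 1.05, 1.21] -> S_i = 0.69*1.15^i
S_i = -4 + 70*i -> [-4, 66, 136, 206, 276]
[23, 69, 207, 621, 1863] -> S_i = 23*3^i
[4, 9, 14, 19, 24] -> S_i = 4 + 5*i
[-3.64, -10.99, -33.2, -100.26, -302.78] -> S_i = -3.64*3.02^i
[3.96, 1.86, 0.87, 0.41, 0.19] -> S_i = 3.96*0.47^i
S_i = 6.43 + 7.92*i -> [6.43, 14.35, 22.27, 30.19, 38.11]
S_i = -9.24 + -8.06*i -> [-9.24, -17.3, -25.36, -33.42, -41.48]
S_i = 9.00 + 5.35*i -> [9.0, 14.35, 19.7, 25.05, 30.4]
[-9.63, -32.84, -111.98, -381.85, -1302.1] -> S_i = -9.63*3.41^i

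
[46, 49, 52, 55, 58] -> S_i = 46 + 3*i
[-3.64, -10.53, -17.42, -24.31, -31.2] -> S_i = -3.64 + -6.89*i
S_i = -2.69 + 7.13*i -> [-2.69, 4.44, 11.57, 18.7, 25.83]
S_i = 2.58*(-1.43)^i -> [2.58, -3.69, 5.28, -7.54, 10.79]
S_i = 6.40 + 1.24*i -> [6.4, 7.64, 8.88, 10.12, 11.36]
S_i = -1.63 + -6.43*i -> [-1.63, -8.06, -14.49, -20.92, -27.35]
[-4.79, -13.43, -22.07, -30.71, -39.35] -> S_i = -4.79 + -8.64*i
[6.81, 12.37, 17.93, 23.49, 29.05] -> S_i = 6.81 + 5.56*i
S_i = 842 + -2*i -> [842, 840, 838, 836, 834]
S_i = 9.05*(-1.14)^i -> [9.05, -10.32, 11.76, -13.41, 15.29]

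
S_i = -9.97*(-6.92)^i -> [-9.97, 68.99, -477.43, 3303.8, -22862.28]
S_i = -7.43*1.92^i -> [-7.43, -14.27, -27.39, -52.59, -100.97]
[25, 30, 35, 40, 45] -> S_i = 25 + 5*i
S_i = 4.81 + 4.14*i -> [4.81, 8.95, 13.09, 17.23, 21.37]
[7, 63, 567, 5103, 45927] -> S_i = 7*9^i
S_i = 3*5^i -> [3, 15, 75, 375, 1875]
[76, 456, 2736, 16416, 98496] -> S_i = 76*6^i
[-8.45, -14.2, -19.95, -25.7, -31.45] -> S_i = -8.45 + -5.75*i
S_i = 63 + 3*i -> [63, 66, 69, 72, 75]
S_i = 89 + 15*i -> [89, 104, 119, 134, 149]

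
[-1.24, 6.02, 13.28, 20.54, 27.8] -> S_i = -1.24 + 7.26*i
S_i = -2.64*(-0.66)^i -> [-2.64, 1.74, -1.15, 0.76, -0.5]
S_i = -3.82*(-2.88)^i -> [-3.82, 11.0, -31.68, 91.25, -262.8]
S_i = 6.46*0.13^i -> [6.46, 0.84, 0.11, 0.01, 0.0]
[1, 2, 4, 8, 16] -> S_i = 1*2^i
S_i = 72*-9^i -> [72, -648, 5832, -52488, 472392]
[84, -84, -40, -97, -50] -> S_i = Random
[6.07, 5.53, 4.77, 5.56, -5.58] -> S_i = Random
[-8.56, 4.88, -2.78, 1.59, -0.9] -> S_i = -8.56*(-0.57)^i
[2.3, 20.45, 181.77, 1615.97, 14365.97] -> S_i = 2.30*8.89^i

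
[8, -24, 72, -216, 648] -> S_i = 8*-3^i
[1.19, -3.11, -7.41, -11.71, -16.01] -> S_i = 1.19 + -4.30*i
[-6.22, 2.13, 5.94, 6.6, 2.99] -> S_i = Random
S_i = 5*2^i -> [5, 10, 20, 40, 80]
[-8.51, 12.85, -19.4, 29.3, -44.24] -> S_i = -8.51*(-1.51)^i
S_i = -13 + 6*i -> [-13, -7, -1, 5, 11]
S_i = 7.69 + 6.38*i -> [7.69, 14.07, 20.45, 26.83, 33.21]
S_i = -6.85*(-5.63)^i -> [-6.85, 38.57, -217.12, 1222.41, -6882.15]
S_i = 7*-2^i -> [7, -14, 28, -56, 112]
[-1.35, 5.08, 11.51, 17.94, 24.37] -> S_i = -1.35 + 6.43*i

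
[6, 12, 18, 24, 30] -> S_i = 6 + 6*i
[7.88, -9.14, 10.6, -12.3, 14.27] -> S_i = 7.88*(-1.16)^i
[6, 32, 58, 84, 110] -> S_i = 6 + 26*i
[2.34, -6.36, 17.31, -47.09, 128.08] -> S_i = 2.34*(-2.72)^i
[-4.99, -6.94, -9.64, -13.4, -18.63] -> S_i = -4.99*1.39^i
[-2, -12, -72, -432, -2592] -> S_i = -2*6^i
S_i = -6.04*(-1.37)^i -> [-6.04, 8.27, -11.34, 15.53, -21.28]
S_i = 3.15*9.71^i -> [3.15, 30.59, 296.99, 2883.82, 28001.9]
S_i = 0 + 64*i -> [0, 64, 128, 192, 256]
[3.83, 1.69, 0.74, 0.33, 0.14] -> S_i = 3.83*0.44^i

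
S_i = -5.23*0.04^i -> [-5.23, -0.21, -0.01, -0.0, -0.0]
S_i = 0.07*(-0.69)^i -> [0.07, -0.05, 0.03, -0.02, 0.02]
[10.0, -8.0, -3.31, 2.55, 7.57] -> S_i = Random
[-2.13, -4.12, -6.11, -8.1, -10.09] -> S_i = -2.13 + -1.99*i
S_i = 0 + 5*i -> [0, 5, 10, 15, 20]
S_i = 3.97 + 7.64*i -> [3.97, 11.61, 19.25, 26.89, 34.53]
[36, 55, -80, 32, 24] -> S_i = Random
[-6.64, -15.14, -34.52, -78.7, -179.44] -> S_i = -6.64*2.28^i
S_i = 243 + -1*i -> [243, 242, 241, 240, 239]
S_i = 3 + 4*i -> [3, 7, 11, 15, 19]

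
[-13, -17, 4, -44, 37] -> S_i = Random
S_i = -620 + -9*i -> [-620, -629, -638, -647, -656]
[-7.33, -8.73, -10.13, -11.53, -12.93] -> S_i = -7.33 + -1.40*i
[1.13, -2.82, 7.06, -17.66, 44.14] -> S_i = 1.13*(-2.50)^i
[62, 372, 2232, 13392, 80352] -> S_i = 62*6^i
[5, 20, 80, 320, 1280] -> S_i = 5*4^i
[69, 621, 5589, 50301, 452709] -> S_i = 69*9^i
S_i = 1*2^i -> [1, 2, 4, 8, 16]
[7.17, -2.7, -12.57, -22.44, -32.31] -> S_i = 7.17 + -9.87*i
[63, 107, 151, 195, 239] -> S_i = 63 + 44*i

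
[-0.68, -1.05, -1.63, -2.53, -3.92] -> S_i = -0.68*1.55^i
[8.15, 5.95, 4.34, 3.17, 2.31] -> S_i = 8.15*0.73^i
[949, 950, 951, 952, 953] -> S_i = 949 + 1*i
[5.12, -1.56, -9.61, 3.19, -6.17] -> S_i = Random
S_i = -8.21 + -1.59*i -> [-8.21, -9.8, -11.39, -12.98, -14.57]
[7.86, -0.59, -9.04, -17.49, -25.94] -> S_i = 7.86 + -8.45*i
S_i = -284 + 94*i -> [-284, -190, -96, -2, 92]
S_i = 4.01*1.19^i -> [4.01, 4.77, 5.68, 6.76, 8.04]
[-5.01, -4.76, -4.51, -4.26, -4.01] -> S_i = -5.01 + 0.25*i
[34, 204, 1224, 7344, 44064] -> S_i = 34*6^i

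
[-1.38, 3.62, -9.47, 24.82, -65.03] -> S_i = -1.38*(-2.62)^i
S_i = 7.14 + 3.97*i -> [7.14, 11.11, 15.08, 19.05, 23.02]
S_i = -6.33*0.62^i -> [-6.33, -3.92, -2.43, -1.51, -0.94]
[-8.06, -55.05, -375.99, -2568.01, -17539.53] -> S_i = -8.06*6.83^i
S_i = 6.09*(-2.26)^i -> [6.09, -13.76, 31.11, -70.3, 158.87]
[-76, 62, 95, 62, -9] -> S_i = Random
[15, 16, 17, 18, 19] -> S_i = 15 + 1*i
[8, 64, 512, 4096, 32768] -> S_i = 8*8^i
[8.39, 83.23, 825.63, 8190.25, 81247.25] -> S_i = 8.39*9.92^i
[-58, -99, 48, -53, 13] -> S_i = Random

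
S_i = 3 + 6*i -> [3, 9, 15, 21, 27]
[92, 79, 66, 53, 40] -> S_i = 92 + -13*i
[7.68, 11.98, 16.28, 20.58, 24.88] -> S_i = 7.68 + 4.30*i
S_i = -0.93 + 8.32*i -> [-0.93, 7.39, 15.71, 24.03, 32.35]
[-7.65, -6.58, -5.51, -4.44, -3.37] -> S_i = -7.65 + 1.07*i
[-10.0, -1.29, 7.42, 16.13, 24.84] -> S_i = -10.00 + 8.71*i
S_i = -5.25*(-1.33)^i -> [-5.25, 6.98, -9.29, 12.35, -16.43]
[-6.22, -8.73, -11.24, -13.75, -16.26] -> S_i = -6.22 + -2.51*i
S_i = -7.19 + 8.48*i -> [-7.19, 1.29, 9.77, 18.25, 26.73]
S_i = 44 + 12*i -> [44, 56, 68, 80, 92]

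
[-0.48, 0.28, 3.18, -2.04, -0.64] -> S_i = Random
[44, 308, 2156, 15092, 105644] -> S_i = 44*7^i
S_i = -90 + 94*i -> [-90, 4, 98, 192, 286]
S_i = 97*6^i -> [97, 582, 3492, 20952, 125712]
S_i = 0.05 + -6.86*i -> [0.05, -6.81, -13.67, -20.53, -27.39]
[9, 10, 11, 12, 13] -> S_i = 9 + 1*i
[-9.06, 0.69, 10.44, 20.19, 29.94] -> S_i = -9.06 + 9.75*i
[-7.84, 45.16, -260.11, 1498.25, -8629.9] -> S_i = -7.84*(-5.76)^i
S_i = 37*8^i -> [37, 296, 2368, 18944, 151552]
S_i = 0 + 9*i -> [0, 9, 18, 27, 36]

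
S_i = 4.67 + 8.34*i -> [4.67, 13.01, 21.35, 29.69, 38.03]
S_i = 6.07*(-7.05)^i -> [6.07, -42.79, 301.69, -2126.94, 14994.95]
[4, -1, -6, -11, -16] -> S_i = 4 + -5*i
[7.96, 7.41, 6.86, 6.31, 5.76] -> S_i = 7.96 + -0.55*i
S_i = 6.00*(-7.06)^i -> [6.0, -42.36, 299.06, -2111.37, 14906.31]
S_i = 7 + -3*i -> [7, 4, 1, -2, -5]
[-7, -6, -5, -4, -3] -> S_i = -7 + 1*i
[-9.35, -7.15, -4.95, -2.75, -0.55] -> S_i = -9.35 + 2.20*i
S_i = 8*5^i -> [8, 40, 200, 1000, 5000]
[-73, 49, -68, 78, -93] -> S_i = Random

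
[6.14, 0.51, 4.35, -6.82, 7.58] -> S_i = Random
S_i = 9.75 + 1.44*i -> [9.75, 11.19, 12.63, 14.07, 15.51]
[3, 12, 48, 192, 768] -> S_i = 3*4^i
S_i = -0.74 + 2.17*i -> [-0.74, 1.43, 3.6, 5.77, 7.94]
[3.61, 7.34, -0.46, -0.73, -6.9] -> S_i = Random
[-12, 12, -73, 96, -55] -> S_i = Random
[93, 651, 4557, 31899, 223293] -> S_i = 93*7^i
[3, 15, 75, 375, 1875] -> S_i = 3*5^i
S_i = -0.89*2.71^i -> [-0.89, -2.41, -6.54, -17.71, -48.0]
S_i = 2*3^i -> [2, 6, 18, 54, 162]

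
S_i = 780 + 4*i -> [780, 784, 788, 792, 796]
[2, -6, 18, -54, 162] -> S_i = 2*-3^i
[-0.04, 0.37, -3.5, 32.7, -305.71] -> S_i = -0.04*(-9.35)^i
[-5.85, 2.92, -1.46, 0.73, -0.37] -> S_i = -5.85*(-0.50)^i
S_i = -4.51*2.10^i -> [-4.51, -9.47, -19.89, -41.77, -87.71]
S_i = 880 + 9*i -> [880, 889, 898, 907, 916]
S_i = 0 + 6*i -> [0, 6, 12, 18, 24]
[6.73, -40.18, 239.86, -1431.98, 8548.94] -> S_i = 6.73*(-5.97)^i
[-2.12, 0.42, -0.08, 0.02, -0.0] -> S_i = -2.12*(-0.20)^i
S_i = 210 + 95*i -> [210, 305, 400, 495, 590]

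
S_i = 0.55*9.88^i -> [0.55, 5.43, 53.69, 530.44, 5240.71]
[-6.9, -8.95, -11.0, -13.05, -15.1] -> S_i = -6.90 + -2.05*i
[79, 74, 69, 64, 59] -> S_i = 79 + -5*i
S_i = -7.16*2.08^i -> [-7.16, -14.89, -30.98, -64.43, -134.02]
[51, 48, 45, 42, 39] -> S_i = 51 + -3*i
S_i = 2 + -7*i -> [2, -5, -12, -19, -26]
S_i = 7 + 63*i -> [7, 70, 133, 196, 259]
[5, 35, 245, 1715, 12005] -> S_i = 5*7^i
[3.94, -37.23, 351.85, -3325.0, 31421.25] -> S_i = 3.94*(-9.45)^i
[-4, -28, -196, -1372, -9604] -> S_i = -4*7^i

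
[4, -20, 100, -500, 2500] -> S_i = 4*-5^i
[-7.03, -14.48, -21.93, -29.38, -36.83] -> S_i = -7.03 + -7.45*i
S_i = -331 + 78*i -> [-331, -253, -175, -97, -19]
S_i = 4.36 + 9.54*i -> [4.36, 13.9, 23.44, 32.98, 42.52]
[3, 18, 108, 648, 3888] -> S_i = 3*6^i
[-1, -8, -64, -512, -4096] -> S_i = -1*8^i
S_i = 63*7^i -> [63, 441, 3087, 21609, 151263]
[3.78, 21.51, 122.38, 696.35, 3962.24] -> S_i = 3.78*5.69^i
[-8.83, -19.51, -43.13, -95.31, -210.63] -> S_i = -8.83*2.21^i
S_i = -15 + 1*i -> [-15, -14, -13, -12, -11]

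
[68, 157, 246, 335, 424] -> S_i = 68 + 89*i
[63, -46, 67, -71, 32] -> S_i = Random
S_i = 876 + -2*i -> [876, 874, 872, 870, 868]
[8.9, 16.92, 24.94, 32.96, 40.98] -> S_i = 8.90 + 8.02*i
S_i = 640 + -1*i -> [640, 639, 638, 637, 636]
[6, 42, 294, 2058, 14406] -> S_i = 6*7^i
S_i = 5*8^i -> [5, 40, 320, 2560, 20480]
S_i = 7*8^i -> [7, 56, 448, 3584, 28672]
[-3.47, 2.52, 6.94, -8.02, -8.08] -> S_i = Random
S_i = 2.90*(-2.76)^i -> [2.9, -8.0, 22.09, -60.97, 168.28]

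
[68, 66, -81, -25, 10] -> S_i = Random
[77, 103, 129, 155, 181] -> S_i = 77 + 26*i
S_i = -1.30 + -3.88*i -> [-1.3, -5.18, -9.06, -12.94, -16.82]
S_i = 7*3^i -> [7, 21, 63, 189, 567]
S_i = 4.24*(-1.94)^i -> [4.24, -8.23, 15.96, -30.96, 60.06]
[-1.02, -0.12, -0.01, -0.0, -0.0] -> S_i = -1.02*0.12^i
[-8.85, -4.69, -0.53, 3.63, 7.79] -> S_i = -8.85 + 4.16*i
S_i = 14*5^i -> [14, 70, 350, 1750, 8750]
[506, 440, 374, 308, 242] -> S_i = 506 + -66*i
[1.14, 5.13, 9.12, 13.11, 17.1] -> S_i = 1.14 + 3.99*i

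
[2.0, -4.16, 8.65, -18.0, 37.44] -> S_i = 2.00*(-2.08)^i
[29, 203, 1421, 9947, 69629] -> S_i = 29*7^i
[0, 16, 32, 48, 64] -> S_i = 0 + 16*i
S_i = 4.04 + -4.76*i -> [4.04, -0.72, -5.48, -10.24, -15.0]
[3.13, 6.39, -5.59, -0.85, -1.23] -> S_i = Random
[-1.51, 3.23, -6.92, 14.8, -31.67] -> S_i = -1.51*(-2.14)^i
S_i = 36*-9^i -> [36, -324, 2916, -26244, 236196]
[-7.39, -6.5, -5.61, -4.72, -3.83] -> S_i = -7.39 + 0.89*i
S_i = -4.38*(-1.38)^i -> [-4.38, 6.04, -8.34, 11.51, -15.89]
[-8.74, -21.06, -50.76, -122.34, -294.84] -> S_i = -8.74*2.41^i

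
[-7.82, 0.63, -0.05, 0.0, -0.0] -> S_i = -7.82*(-0.08)^i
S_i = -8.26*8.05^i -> [-8.26, -66.49, -535.27, -4308.91, -34686.75]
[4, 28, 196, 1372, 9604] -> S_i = 4*7^i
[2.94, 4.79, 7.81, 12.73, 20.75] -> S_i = 2.94*1.63^i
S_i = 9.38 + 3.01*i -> [9.38, 12.39, 15.4, 18.41, 21.42]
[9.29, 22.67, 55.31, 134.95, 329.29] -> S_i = 9.29*2.44^i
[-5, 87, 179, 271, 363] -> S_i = -5 + 92*i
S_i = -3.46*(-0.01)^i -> [-3.46, 0.03, -0.0, 0.0, -0.0]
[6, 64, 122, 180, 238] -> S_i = 6 + 58*i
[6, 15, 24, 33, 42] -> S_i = 6 + 9*i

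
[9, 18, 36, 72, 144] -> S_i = 9*2^i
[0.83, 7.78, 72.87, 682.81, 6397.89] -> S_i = 0.83*9.37^i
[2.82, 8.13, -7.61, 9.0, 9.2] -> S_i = Random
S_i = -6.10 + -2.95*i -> [-6.1, -9.05, -12.0, -14.95, -17.9]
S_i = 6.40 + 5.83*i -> [6.4, 12.23, 18.06, 23.89, 29.72]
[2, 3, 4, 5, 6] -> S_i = 2 + 1*i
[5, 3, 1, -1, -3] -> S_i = 5 + -2*i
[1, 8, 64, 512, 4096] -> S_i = 1*8^i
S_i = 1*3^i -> [1, 3, 9, 27, 81]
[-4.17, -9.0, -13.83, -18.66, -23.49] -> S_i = -4.17 + -4.83*i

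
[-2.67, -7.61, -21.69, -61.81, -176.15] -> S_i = -2.67*2.85^i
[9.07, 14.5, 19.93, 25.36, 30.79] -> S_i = 9.07 + 5.43*i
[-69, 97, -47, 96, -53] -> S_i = Random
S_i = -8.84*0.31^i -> [-8.84, -2.74, -0.85, -0.26, -0.08]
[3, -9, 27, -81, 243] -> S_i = 3*-3^i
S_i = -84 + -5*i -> [-84, -89, -94, -99, -104]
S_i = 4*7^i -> [4, 28, 196, 1372, 9604]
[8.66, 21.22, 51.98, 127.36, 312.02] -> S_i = 8.66*2.45^i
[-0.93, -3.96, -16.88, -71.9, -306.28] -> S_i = -0.93*4.26^i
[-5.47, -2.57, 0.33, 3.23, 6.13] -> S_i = -5.47 + 2.90*i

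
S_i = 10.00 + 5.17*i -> [10.0, 15.17, 20.34, 25.51, 30.68]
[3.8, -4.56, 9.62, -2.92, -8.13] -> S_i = Random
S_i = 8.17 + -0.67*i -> [8.17, 7.5, 6.83, 6.16, 5.49]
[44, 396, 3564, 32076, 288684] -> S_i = 44*9^i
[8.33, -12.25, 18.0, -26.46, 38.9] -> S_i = 8.33*(-1.47)^i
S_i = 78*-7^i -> [78, -546, 3822, -26754, 187278]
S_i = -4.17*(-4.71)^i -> [-4.17, 19.64, -92.51, 435.71, -2052.2]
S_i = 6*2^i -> [6, 12, 24, 48, 96]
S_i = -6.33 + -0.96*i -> [-6.33, -7.29, -8.25, -9.21, -10.17]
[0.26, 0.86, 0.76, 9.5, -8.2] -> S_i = Random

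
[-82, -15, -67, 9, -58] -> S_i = Random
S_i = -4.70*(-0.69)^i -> [-4.7, 3.24, -2.24, 1.54, -1.07]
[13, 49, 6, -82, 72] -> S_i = Random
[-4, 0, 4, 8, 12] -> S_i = -4 + 4*i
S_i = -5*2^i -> [-5, -10, -20, -40, -80]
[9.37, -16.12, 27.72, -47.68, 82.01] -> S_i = 9.37*(-1.72)^i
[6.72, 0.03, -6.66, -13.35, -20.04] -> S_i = 6.72 + -6.69*i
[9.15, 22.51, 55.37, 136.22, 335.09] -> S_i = 9.15*2.46^i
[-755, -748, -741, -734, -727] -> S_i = -755 + 7*i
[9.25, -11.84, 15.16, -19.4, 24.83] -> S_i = 9.25*(-1.28)^i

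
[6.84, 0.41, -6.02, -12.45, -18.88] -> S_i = 6.84 + -6.43*i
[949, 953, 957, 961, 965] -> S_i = 949 + 4*i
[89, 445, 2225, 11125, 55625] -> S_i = 89*5^i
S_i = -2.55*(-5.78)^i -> [-2.55, 14.74, -85.19, 492.41, -2846.11]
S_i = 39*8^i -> [39, 312, 2496, 19968, 159744]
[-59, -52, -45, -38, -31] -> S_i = -59 + 7*i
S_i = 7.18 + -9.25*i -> [7.18, -2.07, -11.32, -20.57, -29.82]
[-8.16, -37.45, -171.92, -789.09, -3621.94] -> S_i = -8.16*4.59^i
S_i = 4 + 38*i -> [4, 42, 80, 118, 156]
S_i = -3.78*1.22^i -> [-3.78, -4.61, -5.63, -6.86, -8.37]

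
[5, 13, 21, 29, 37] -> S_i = 5 + 8*i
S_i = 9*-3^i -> [9, -27, 81, -243, 729]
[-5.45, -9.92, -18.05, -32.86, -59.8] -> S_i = -5.45*1.82^i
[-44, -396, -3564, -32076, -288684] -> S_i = -44*9^i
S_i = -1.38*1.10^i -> [-1.38, -1.52, -1.67, -1.84, -2.02]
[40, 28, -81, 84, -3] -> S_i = Random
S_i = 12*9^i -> [12, 108, 972, 8748, 78732]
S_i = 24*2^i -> [24, 48, 96, 192, 384]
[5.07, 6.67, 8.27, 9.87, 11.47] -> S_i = 5.07 + 1.60*i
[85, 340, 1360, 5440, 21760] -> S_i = 85*4^i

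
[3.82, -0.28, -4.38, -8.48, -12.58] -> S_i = 3.82 + -4.10*i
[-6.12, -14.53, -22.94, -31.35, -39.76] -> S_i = -6.12 + -8.41*i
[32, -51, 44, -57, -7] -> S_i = Random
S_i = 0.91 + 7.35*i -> [0.91, 8.26, 15.61, 22.96, 30.31]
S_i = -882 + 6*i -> [-882, -876, -870, -864, -858]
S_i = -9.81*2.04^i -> [-9.81, -20.01, -40.83, -83.28, -169.9]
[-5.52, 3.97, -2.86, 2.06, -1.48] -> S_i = -5.52*(-0.72)^i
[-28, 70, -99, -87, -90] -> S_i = Random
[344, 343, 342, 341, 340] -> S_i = 344 + -1*i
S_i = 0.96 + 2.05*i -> [0.96, 3.01, 5.06, 7.11, 9.16]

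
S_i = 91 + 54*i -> [91, 145, 199, 253, 307]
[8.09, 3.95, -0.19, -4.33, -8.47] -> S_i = 8.09 + -4.14*i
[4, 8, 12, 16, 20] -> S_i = 4 + 4*i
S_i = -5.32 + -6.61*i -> [-5.32, -11.93, -18.54, -25.15, -31.76]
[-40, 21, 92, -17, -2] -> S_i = Random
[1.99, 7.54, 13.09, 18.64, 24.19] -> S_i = 1.99 + 5.55*i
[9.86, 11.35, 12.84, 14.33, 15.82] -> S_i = 9.86 + 1.49*i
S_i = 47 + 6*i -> [47, 53, 59, 65, 71]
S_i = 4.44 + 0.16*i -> [4.44, 4.6, 4.76, 4.92, 5.08]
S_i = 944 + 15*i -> [944, 959, 974, 989, 1004]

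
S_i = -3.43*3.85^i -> [-3.43, -13.21, -50.84, -195.74, -753.59]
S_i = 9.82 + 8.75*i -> [9.82, 18.57, 27.32, 36.07, 44.82]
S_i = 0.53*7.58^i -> [0.53, 4.02, 30.45, 230.83, 1749.66]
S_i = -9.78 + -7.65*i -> [-9.78, -17.43, -25.08, -32.73, -40.38]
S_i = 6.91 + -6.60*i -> [6.91, 0.31, -6.29, -12.89, -19.49]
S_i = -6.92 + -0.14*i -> [-6.92, -7.06, -7.2, -7.34, -7.48]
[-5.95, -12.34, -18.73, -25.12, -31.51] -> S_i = -5.95 + -6.39*i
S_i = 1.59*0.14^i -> [1.59, 0.22, 0.03, 0.0, 0.0]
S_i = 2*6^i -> [2, 12, 72, 432, 2592]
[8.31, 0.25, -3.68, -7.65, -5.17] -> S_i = Random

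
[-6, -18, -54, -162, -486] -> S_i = -6*3^i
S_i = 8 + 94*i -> [8, 102, 196, 290, 384]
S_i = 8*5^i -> [8, 40, 200, 1000, 5000]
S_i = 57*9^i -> [57, 513, 4617, 41553, 373977]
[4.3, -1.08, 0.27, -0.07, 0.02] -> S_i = 4.30*(-0.25)^i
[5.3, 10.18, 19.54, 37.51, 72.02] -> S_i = 5.30*1.92^i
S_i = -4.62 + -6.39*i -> [-4.62, -11.01, -17.4, -23.79, -30.18]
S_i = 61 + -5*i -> [61, 56, 51, 46, 41]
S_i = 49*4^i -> [49, 196, 784, 3136, 12544]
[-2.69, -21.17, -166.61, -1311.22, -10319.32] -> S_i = -2.69*7.87^i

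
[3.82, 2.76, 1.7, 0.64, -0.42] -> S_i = 3.82 + -1.06*i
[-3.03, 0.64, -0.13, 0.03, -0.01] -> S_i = -3.03*(-0.21)^i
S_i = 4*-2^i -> [4, -8, 16, -32, 64]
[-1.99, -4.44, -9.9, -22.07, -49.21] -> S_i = -1.99*2.23^i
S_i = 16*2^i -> [16, 32, 64, 128, 256]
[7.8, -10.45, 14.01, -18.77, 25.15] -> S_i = 7.80*(-1.34)^i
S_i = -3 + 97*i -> [-3, 94, 191, 288, 385]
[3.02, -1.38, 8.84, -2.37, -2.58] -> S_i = Random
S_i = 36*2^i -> [36, 72, 144, 288, 576]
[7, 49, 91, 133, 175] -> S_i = 7 + 42*i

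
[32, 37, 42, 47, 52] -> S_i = 32 + 5*i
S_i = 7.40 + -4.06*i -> [7.4, 3.34, -0.72, -4.78, -8.84]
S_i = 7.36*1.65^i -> [7.36, 12.14, 20.04, 33.06, 54.55]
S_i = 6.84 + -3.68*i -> [6.84, 3.16, -0.52, -4.2, -7.88]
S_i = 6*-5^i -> [6, -30, 150, -750, 3750]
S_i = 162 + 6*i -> [162, 168, 174, 180, 186]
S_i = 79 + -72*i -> [79, 7, -65, -137, -209]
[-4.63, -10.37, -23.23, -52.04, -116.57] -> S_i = -4.63*2.24^i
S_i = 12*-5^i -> [12, -60, 300, -1500, 7500]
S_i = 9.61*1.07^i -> [9.61, 10.28, 11.0, 11.77, 12.6]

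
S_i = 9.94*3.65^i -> [9.94, 36.28, 132.43, 483.35, 1764.24]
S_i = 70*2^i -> [70, 140, 280, 560, 1120]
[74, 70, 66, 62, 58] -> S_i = 74 + -4*i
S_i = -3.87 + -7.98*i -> [-3.87, -11.85, -19.83, -27.81, -35.79]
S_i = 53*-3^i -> [53, -159, 477, -1431, 4293]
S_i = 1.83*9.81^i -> [1.83, 17.95, 176.11, 1727.66, 16948.34]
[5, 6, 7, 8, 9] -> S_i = 5 + 1*i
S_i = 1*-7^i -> [1, -7, 49, -343, 2401]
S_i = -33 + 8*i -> [-33, -25, -17, -9, -1]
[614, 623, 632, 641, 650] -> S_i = 614 + 9*i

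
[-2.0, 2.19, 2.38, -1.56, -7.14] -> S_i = Random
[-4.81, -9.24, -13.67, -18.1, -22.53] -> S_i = -4.81 + -4.43*i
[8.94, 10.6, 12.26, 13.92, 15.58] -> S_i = 8.94 + 1.66*i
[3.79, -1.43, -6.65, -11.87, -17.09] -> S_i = 3.79 + -5.22*i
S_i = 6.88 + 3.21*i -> [6.88, 10.09, 13.3, 16.51, 19.72]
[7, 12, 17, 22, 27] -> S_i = 7 + 5*i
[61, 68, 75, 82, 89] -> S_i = 61 + 7*i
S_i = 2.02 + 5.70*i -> [2.02, 7.72, 13.42, 19.12, 24.82]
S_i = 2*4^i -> [2, 8, 32, 128, 512]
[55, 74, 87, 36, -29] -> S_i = Random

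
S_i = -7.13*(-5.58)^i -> [-7.13, 39.79, -222.0, 1238.77, -6912.36]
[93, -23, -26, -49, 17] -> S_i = Random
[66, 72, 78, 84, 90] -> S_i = 66 + 6*i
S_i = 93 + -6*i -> [93, 87, 81, 75, 69]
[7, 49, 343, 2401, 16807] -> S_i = 7*7^i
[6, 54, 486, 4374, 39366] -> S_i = 6*9^i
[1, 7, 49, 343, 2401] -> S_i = 1*7^i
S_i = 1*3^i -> [1, 3, 9, 27, 81]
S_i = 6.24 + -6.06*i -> [6.24, 0.18, -5.88, -11.94, -18.0]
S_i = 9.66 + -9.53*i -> [9.66, 0.13, -9.4, -18.93, -28.46]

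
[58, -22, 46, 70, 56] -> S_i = Random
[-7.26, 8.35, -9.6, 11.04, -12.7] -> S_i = -7.26*(-1.15)^i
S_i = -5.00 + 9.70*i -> [-5.0, 4.7, 14.4, 24.1, 33.8]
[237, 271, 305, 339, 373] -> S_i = 237 + 34*i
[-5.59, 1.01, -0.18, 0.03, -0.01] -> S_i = -5.59*(-0.18)^i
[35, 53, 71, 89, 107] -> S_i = 35 + 18*i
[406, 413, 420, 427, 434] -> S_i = 406 + 7*i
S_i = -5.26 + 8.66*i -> [-5.26, 3.4, 12.06, 20.72, 29.38]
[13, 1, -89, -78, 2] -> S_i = Random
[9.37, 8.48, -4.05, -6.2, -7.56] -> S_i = Random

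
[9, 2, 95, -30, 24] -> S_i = Random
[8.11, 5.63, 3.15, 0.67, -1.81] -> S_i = 8.11 + -2.48*i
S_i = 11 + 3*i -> [11, 14, 17, 20, 23]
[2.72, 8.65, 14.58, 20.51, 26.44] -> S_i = 2.72 + 5.93*i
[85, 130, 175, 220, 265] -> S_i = 85 + 45*i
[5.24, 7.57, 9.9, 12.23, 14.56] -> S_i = 5.24 + 2.33*i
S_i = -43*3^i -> [-43, -129, -387, -1161, -3483]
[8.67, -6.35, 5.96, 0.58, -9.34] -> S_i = Random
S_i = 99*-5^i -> [99, -495, 2475, -12375, 61875]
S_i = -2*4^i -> [-2, -8, -32, -128, -512]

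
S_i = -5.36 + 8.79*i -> [-5.36, 3.43, 12.22, 21.01, 29.8]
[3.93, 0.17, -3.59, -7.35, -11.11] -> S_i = 3.93 + -3.76*i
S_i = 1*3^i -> [1, 3, 9, 27, 81]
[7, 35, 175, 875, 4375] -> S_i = 7*5^i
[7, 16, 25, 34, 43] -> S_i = 7 + 9*i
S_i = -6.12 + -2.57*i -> [-6.12, -8.69, -11.26, -13.83, -16.4]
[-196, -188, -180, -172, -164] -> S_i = -196 + 8*i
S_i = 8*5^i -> [8, 40, 200, 1000, 5000]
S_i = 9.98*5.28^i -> [9.98, 52.69, 278.23, 1469.04, 7756.51]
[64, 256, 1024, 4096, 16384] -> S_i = 64*4^i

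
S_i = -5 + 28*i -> [-5, 23, 51, 79, 107]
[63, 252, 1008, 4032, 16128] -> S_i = 63*4^i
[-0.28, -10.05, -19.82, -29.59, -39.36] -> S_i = -0.28 + -9.77*i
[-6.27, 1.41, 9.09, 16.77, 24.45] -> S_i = -6.27 + 7.68*i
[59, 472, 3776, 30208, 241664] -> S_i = 59*8^i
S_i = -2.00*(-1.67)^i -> [-2.0, 3.34, -5.58, 9.31, -15.56]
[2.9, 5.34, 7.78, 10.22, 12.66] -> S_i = 2.90 + 2.44*i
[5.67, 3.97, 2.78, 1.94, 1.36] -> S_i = 5.67*0.70^i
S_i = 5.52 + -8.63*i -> [5.52, -3.11, -11.74, -20.37, -29.0]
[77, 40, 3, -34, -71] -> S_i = 77 + -37*i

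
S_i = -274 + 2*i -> [-274, -272, -270, -268, -266]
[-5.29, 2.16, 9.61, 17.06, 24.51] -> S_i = -5.29 + 7.45*i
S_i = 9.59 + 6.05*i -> [9.59, 15.64, 21.69, 27.74, 33.79]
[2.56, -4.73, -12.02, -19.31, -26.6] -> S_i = 2.56 + -7.29*i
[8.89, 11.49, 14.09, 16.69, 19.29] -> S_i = 8.89 + 2.60*i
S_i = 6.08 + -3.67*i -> [6.08, 2.41, -1.26, -4.93, -8.6]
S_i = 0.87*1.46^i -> [0.87, 1.27, 1.85, 2.71, 3.95]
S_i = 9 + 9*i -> [9, 18, 27, 36, 45]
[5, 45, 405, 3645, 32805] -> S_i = 5*9^i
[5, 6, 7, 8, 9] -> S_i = 5 + 1*i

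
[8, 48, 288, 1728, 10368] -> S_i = 8*6^i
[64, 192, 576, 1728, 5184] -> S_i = 64*3^i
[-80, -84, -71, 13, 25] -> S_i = Random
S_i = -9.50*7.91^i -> [-9.5, -75.14, -594.4, -4701.68, -37190.29]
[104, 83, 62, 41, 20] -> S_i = 104 + -21*i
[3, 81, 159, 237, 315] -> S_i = 3 + 78*i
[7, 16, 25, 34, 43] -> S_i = 7 + 9*i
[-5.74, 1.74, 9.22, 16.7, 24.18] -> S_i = -5.74 + 7.48*i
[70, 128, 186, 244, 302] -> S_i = 70 + 58*i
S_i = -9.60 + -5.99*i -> [-9.6, -15.59, -21.58, -27.57, -33.56]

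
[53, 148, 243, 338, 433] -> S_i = 53 + 95*i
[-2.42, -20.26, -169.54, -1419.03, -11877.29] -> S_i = -2.42*8.37^i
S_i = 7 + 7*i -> [7, 14, 21, 28, 35]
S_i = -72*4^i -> [-72, -288, -1152, -4608, -18432]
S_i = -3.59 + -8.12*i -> [-3.59, -11.71, -19.83, -27.95, -36.07]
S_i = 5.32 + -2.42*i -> [5.32, 2.9, 0.48, -1.94, -4.36]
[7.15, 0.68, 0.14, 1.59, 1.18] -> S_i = Random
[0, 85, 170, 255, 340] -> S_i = 0 + 85*i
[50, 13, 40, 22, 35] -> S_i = Random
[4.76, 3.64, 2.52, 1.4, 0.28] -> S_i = 4.76 + -1.12*i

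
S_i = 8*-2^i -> [8, -16, 32, -64, 128]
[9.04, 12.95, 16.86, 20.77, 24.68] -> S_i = 9.04 + 3.91*i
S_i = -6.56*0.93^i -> [-6.56, -6.1, -5.67, -5.28, -4.91]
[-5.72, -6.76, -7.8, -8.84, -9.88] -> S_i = -5.72 + -1.04*i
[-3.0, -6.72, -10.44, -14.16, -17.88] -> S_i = -3.00 + -3.72*i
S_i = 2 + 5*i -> [2, 7, 12, 17, 22]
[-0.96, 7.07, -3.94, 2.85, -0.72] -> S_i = Random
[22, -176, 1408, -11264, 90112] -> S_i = 22*-8^i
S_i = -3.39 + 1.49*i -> [-3.39, -1.9, -0.41, 1.08, 2.57]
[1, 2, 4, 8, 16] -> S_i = 1*2^i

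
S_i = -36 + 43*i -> [-36, 7, 50, 93, 136]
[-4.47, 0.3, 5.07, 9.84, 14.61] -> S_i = -4.47 + 4.77*i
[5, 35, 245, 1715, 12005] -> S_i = 5*7^i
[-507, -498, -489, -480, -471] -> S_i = -507 + 9*i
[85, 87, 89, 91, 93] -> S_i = 85 + 2*i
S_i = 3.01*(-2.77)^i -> [3.01, -8.34, 23.1, -63.97, 177.21]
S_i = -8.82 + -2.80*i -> [-8.82, -11.62, -14.42, -17.22, -20.02]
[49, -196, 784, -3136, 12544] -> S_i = 49*-4^i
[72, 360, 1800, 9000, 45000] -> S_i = 72*5^i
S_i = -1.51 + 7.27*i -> [-1.51, 5.76, 13.03, 20.3, 27.57]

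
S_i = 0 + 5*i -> [0, 5, 10, 15, 20]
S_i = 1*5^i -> [1, 5, 25, 125, 625]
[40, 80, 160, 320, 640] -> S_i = 40*2^i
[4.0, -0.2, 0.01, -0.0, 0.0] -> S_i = 4.00*(-0.05)^i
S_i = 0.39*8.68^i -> [0.39, 3.39, 29.38, 255.05, 2213.83]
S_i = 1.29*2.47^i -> [1.29, 3.19, 7.87, 19.44, 48.02]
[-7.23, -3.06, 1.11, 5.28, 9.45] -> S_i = -7.23 + 4.17*i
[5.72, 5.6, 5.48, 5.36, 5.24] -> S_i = 5.72 + -0.12*i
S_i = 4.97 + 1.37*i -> [4.97, 6.34, 7.71, 9.08, 10.45]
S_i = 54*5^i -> [54, 270, 1350, 6750, 33750]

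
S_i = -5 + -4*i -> [-5, -9, -13, -17, -21]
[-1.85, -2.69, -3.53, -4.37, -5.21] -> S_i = -1.85 + -0.84*i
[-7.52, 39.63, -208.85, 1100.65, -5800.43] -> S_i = -7.52*(-5.27)^i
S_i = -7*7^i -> [-7, -49, -343, -2401, -16807]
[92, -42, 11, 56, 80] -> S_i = Random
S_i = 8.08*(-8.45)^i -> [8.08, -68.28, 576.93, -4875.08, 41194.4]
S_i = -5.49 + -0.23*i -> [-5.49, -5.72, -5.95, -6.18, -6.41]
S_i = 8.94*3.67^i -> [8.94, 32.81, 120.41, 441.91, 1621.82]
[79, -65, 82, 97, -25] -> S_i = Random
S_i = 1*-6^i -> [1, -6, 36, -216, 1296]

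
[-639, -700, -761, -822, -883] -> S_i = -639 + -61*i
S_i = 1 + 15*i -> [1, 16, 31, 46, 61]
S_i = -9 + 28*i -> [-9, 19, 47, 75, 103]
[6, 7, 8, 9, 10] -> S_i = 6 + 1*i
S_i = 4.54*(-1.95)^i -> [4.54, -8.85, 17.26, -33.66, 65.64]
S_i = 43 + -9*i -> [43, 34, 25, 16, 7]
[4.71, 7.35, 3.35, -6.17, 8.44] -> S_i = Random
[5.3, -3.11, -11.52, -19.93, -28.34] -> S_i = 5.30 + -8.41*i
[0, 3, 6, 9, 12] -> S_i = 0 + 3*i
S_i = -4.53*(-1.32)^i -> [-4.53, 5.98, -7.89, 10.42, -13.75]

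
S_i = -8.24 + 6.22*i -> [-8.24, -2.02, 4.2, 10.42, 16.64]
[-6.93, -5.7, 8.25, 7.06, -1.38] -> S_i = Random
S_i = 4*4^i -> [4, 16, 64, 256, 1024]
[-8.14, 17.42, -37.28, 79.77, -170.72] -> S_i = -8.14*(-2.14)^i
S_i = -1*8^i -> [-1, -8, -64, -512, -4096]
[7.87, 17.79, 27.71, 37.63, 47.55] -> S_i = 7.87 + 9.92*i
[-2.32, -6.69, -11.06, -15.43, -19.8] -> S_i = -2.32 + -4.37*i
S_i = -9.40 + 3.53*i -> [-9.4, -5.87, -2.34, 1.19, 4.72]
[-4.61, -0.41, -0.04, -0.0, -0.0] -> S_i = -4.61*0.09^i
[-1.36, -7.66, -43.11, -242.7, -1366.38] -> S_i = -1.36*5.63^i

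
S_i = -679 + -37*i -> [-679, -716, -753, -790, -827]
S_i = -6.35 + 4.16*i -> [-6.35, -2.19, 1.97, 6.13, 10.29]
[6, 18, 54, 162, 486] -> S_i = 6*3^i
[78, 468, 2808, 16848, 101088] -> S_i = 78*6^i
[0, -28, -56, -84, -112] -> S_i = 0 + -28*i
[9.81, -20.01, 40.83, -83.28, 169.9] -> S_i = 9.81*(-2.04)^i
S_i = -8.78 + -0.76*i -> [-8.78, -9.54, -10.3, -11.06, -11.82]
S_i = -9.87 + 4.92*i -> [-9.87, -4.95, -0.03, 4.89, 9.81]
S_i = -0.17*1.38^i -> [-0.17, -0.23, -0.32, -0.45, -0.62]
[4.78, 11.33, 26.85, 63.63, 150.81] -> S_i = 4.78*2.37^i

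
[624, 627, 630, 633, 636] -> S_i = 624 + 3*i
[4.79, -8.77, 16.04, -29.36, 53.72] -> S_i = 4.79*(-1.83)^i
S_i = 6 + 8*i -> [6, 14, 22, 30, 38]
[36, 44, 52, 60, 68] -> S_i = 36 + 8*i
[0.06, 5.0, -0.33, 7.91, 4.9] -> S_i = Random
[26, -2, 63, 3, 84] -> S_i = Random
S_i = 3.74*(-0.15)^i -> [3.74, -0.56, 0.08, -0.01, 0.0]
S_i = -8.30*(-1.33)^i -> [-8.3, 11.04, -14.68, 19.53, -25.97]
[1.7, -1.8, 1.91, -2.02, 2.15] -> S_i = 1.70*(-1.06)^i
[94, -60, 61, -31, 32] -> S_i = Random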